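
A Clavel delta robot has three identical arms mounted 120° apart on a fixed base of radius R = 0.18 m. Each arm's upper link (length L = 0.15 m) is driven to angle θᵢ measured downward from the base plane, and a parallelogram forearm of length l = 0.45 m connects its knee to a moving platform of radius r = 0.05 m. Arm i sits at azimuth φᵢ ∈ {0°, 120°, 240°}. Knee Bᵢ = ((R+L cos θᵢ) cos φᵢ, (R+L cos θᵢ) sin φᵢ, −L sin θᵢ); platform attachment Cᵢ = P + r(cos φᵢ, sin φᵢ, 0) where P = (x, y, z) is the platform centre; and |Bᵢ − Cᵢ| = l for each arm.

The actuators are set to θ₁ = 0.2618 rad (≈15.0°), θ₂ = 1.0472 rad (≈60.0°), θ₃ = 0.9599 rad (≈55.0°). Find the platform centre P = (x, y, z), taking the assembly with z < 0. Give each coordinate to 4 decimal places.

arm 1 at φ=0.0°: ρ1 = 0.2749;  centre 1 = (0.2749, 0.0000, -0.0388)
arm 2 at φ=120.0°: ρ2 = 0.2050;  centre 2 = (-0.1025, 0.1775, -0.1299)
centre 3 = (0.2160·cos240.0°, 0.2160·sin240.0°, -0.1229) = (-0.1080, -0.1871, -0.1229)
subtract pairs → two planes through P
linear system: -0.7548x+0.3551y = -0.0182−-0.1822z; -0.7658x+-0.3742y = -0.0153−-0.1681z
det = 0.5544;  x = 0.0221+-0.2306z,  y = -0.0043+0.0228z
quadratic in z: (1.0537)z²+(0.1941)z+(-0.1371)=0, √Δ=0.7844 → z ∈ {-0.4643, 0.2801}; z = -0.4643 (taking z<0)
x = 0.1291, y = -0.0148

(0.1291, -0.0148, -0.4643)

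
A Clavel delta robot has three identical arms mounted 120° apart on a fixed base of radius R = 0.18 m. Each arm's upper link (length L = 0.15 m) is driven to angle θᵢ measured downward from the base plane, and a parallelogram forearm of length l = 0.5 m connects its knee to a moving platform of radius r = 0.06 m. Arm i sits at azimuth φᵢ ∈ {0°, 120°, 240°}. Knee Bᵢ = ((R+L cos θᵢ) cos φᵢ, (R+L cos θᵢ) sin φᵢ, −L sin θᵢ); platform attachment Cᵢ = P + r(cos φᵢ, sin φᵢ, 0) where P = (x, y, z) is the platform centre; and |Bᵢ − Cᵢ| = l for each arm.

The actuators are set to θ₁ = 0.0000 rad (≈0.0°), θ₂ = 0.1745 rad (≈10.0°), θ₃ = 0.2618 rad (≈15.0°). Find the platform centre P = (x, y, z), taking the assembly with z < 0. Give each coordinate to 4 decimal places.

O1 = (0.2700·cos0.0°, 0.2700·sin0.0°, 0.0000) = (0.2700, 0.0000, 0.0000)
O2 = (0.2677·cos120.0°, 0.2677·sin120.0°, -0.0260) = (-0.1339, 0.2319, -0.0260)
O3 = (0.2649·cos240.0°, 0.2649·sin240.0°, -0.0388) = (-0.1324, -0.2294, -0.0388)
eliminate P² terms by subtracting sphere 1 from 2 and 3
plane₁₂: -0.8077x+0.4637y+-0.0521z = -0.0005
Cramer: x(z) = 0.0011-0.0805z;  y(z) = 0.0007-0.0280z
quadratic in z: (1.0073)z²+(0.0433)z+(-0.1777)=0, √Δ=0.8472 → z ∈ {-0.4420, 0.3991}; z = -0.4420 (taking z<0)
x = 0.0367, y = 0.0131

(0.0367, 0.0131, -0.4420)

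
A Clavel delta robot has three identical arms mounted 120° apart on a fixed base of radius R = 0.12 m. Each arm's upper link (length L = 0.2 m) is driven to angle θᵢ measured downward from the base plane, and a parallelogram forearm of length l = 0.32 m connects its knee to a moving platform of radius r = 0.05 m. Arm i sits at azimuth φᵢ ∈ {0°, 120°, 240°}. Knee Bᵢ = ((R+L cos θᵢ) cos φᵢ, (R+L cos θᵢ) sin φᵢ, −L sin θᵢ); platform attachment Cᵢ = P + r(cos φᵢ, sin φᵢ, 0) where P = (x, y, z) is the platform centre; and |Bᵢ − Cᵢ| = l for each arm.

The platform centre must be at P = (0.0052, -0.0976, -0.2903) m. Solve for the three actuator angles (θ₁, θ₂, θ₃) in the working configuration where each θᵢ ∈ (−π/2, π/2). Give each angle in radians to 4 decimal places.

θ₁ = 0.5235, θ₂ = 0.8724, θ₃ = 0.1745

rotate P by −φ1: (0.0052, -0.0976, -0.2903)
  A=0.0648, B=-0.2903, C=(l²−L²−A²−y'²−z²)/(2L)=-0.0890
  √(A²+B²)=0.2974;  θ1 = -1.3512+1.8747 ≈ 0.5235
arm 2 (φ=120.0°): x'=-0.0871, y'=0.0443
  A=0.1571, B=-0.2903, C=(l²−L²−A²−y'²−z²)/(2L)=-0.1213
  θ2 = atan2(B,A) + arccos(C/0.3301) = 0.8724
φ3=240.0° → target in arm frame (0.0819, 0.0533)
  e−x'=-0.0119;  (l²−L²−(e−x')²−y'²−z²)/2L = -0.0621
  θ3 = atan2(B,A) + arccos(C/0.2905) = 0.1745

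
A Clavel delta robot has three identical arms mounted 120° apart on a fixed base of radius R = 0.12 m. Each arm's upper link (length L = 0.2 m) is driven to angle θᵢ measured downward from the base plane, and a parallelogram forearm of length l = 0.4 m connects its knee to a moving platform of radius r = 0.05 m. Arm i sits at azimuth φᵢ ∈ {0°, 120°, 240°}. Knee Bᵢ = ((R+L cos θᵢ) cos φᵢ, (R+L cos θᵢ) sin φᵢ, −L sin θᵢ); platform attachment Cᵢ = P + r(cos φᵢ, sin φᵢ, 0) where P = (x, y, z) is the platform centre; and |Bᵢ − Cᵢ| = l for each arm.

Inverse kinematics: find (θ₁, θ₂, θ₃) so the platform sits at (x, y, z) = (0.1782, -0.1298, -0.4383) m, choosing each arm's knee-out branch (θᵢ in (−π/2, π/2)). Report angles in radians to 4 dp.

φ1=0.0° → target in arm frame (0.1782, -0.1298)
  A=-0.1082, B=-0.4383, C=(l²−L²−A²−y'²−z²)/(2L)=-0.2517
  √(A²+B²)=0.4515;  θ1 = -1.8128+2.1621 ≈ 0.3493
arm 2 (φ=120.0°): x'=-0.2015, y'=-0.0894
  e−x'=0.2715;  (l²−L²−(e−x')²−y'²−z²)/2L = -0.3846
  γ=atan2(-0.4383,0.2715)=-1.0162;  ψ=arccos(-0.7459)=2.4126;  θ2=γ+ψ≈1.3964
φ3=240.0° → target in arm frame (0.0233, 0.2192)
  A=0.0467, B=-0.4383, C=(l²−L²−A²−y'²−z²)/(2L)=-0.3059
  √(A²+B²)=0.4408;  θ3 = -1.4647+2.3377 ≈ 0.8730

θ₁ = 0.3493, θ₂ = 1.3964, θ₃ = 0.8730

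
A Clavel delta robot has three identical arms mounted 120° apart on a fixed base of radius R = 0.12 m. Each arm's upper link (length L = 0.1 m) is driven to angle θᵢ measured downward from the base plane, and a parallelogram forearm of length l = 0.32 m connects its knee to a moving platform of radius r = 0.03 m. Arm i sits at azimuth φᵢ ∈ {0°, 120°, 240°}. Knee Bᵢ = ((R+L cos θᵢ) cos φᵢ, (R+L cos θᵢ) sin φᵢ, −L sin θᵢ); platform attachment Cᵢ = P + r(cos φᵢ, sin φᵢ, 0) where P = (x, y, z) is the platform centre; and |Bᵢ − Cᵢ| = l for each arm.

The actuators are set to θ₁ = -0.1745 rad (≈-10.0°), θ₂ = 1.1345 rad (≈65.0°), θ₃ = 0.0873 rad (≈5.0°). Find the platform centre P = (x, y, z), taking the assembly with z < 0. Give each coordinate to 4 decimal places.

O1 = (0.1885·cos0.0°, 0.1885·sin0.0°, 0.0174) = (0.1885, 0.0000, 0.0174)
O2 = (0.1323·cos120.0°, 0.1323·sin120.0°, -0.0906) = (-0.0661, 0.1145, -0.0906)
φ3=240.0°: virtual centre (-0.0948, -0.1642, -0.0087), radius l
subtract pairs → two planes through P
plane₁₂: -0.5092x+0.2291y+-0.2160z = -0.0101
Cramer: x(z) = 0.0110-0.2790z;  y(z) = -0.0197+0.3226z
sphere 1 gives Az²+Bz+C=0 with A=1.1819, B=0.0516, C=-0.0702;  B²−4AC=0.3347;  roots -0.2666, 0.2229;  negative root z = -0.2666
x = 0.0854, y = -0.1056

(0.0854, -0.1056, -0.2666)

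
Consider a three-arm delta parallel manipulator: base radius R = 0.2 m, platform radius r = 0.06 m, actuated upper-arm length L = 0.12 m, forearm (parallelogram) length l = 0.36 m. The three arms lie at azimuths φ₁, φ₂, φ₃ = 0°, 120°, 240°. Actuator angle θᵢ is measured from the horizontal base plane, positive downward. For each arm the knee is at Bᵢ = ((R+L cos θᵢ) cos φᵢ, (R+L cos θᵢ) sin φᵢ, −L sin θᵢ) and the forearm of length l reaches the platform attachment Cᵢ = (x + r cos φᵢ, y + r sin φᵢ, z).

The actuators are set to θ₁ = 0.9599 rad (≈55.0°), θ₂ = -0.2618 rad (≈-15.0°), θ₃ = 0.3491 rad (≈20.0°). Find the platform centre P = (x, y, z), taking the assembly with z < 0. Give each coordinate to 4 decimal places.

arm 1 at φ=0.0°: (R−r)+L cos θ1 = 0.2088;  centre 1 = (0.2088, 0.0000, -0.0983)
arm 2 at φ=120.0°: (R−r)+L cos θ2 = 0.2559;  centre 2 = (-0.1280, 0.2216, 0.0311)
centre 3 = (0.2528·cos240.0°, 0.2528·sin240.0°, -0.0410) = (-0.1264, -0.2189, -0.0410)
|centre ₂|²−|centre ₁|² = 0.0132;  |centre ₃|²−|centre ₁|² = 0.0123
plane₁₂: -0.6736x+0.4433y+0.2587z = 0.0132
Cramer: x(z) = -0.0190+0.2770z;  y(z) = 0.0009-0.1627z
sphere 1 gives Az²+Bz+C=0 with A=1.1032, B=0.0701, C=-0.0680;  B²−4AC=0.3052;  roots -0.2821, 0.2186;  negative root z = -0.2821
x = -0.0971, y = 0.0468

(-0.0971, 0.0468, -0.2821)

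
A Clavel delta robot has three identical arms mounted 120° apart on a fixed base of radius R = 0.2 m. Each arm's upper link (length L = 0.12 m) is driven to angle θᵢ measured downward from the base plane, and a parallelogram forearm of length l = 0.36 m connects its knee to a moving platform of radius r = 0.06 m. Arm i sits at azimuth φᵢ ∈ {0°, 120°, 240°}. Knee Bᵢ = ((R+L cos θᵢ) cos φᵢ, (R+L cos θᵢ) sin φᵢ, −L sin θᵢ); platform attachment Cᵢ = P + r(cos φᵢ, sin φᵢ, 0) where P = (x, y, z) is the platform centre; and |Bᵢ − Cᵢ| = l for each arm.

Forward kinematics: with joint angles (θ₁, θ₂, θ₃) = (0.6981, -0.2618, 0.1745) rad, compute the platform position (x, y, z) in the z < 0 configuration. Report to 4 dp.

arm 1 at φ=0.0°: ρ1 = 0.2319;  S1 = (0.2319, 0.0000, -0.0771)
φ2=120.0°: virtual centre (-0.1280, 0.2216, 0.0311), radius l
S3 = (0.2582·cos240.0°, 0.2582·sin240.0°, -0.0208) = (-0.1291, -0.2236, -0.0208)
subtract pairs → two planes through P
linear system: -0.7198x+0.4433y = 0.0067−0.2164z; -0.7220x+-0.4472y = 0.0073−0.1126z
det = 0.6419;  x = -0.0098+0.2285z,  y = -0.0007+-0.1171z
sphere 1 gives Az²+Bz+C=0 with A=1.0659, B=0.0440, C=-0.0652;  B²−4AC=0.2801;  roots -0.2689, 0.2276;  negative root z = -0.2689
x = -0.0712, y = 0.0308

(-0.0712, 0.0308, -0.2689)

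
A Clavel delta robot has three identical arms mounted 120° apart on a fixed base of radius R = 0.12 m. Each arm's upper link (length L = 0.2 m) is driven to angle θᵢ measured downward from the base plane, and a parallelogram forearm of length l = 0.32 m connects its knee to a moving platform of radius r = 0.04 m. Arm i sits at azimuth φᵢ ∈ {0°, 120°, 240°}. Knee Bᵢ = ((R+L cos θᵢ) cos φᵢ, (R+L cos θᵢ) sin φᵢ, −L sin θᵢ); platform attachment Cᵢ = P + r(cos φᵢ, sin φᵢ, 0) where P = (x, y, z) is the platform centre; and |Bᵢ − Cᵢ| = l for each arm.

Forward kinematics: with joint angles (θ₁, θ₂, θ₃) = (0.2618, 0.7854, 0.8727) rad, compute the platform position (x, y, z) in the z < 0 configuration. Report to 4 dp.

φ1=0.0°: virtual centre (0.2732, 0.0000, -0.0518), radius l
O2 = (0.2214·cos120.0°, 0.2214·sin120.0°, -0.1414) = (-0.1107, 0.1918, -0.1414)
O3 = (0.2086·cos240.0°, 0.2086·sin240.0°, -0.1532) = (-0.1043, -0.1806, -0.1532)
|O₂|²−|O₁|² = -0.0083;  |O₃|²−|O₁|² = -0.0103
plane₁₂: -0.7678x+0.3835y+-0.1793z = -0.0083
det = 0.5669;  x = 0.0123+-0.2515z,  y = 0.0030+-0.0360z
quadratic in z: (1.0646)z²+(0.2346)z+(-0.0316)=0, √Δ=0.4356 → z ∈ {-0.3148, 0.0944}; z = -0.3148 (taking z<0)
x = 0.0914, y = 0.0143

(0.0914, 0.0143, -0.3148)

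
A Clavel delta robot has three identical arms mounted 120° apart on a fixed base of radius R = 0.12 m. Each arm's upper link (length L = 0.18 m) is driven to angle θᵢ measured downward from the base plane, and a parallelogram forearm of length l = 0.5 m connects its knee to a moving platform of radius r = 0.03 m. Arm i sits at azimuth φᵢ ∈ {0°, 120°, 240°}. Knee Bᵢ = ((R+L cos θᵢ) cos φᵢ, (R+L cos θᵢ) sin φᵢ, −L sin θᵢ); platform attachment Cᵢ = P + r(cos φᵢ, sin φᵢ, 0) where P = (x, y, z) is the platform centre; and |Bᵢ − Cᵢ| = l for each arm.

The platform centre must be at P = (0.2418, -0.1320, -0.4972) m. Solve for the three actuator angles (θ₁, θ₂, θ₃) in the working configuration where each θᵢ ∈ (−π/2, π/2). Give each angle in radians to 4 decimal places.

θ₁ = 0.0875, θ₂ = 1.3962, θ₃ = 0.8728

φ1=0.0° → target in arm frame (0.2418, -0.1320)
  A=-0.1518, B=-0.4972, C=(l²−L²−A²−y'²−z²)/(2L)=-0.1947
  θ1 = atan2(B,A) + arccos(C/0.5199) = 0.0875
rotate P by −φ2: (-0.2352, -0.1434, -0.4972)
  A cos θ + B sin θ = C:  0.3252·cos θ + -0.4972·sin θ = -0.4332
  γ=atan2(-0.4972,0.3252)=-0.9915;  ψ=arccos(-0.7291)=2.3878;  θ2=γ+ψ≈1.3962
rotate P by −φ3: (-0.0066, 0.2754, -0.4972)
  A cos θ + B sin θ = C:  0.0966·cos θ + -0.4972·sin θ = -0.3188
  γ=atan2(-0.4972,0.0966)=-1.3789;  ψ=arccos(-0.6295)=2.2517;  θ3=γ+ψ≈0.8728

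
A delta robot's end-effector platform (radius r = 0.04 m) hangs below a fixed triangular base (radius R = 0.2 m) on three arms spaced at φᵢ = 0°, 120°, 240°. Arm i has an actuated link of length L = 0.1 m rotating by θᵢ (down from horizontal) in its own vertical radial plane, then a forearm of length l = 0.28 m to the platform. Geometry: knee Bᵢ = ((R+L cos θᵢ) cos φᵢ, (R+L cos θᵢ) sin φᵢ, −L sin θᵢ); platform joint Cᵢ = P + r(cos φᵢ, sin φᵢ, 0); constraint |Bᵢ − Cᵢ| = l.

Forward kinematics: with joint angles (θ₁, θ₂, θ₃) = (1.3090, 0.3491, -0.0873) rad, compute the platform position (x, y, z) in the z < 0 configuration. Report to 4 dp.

φ1=0.0°: virtual centre (0.1859, 0.0000, -0.0966), radius l
arm 2 at φ=120.0°: (R−r)+L cos θ2 = 0.2540;  S2 = (-0.1270, 0.2199, -0.0342)
φ3=240.0°: virtual centre (-0.1298, -0.2248, 0.0087), radius l
|S₂|²−|S₁|² = 0.0218;  |S₃|²−|S₁|² = 0.0236
[-0.6257 0.4399 0.1248]·P = 0.0218;  [-0.6314 -0.4497 0.2106]·P = 0.0236
Cramer: x(z) = -0.0361+0.2661z;  y(z) = -0.0018+0.0948z
into |P−S₁|² = l²: 1.0798z² + 0.0747z + -0.0198 = 0;  Δ = 0.0911;  z = -0.1744 or 0.1052 → z<0 root = -0.1744
x = -0.0825, y = -0.0183

(-0.0825, -0.0183, -0.1744)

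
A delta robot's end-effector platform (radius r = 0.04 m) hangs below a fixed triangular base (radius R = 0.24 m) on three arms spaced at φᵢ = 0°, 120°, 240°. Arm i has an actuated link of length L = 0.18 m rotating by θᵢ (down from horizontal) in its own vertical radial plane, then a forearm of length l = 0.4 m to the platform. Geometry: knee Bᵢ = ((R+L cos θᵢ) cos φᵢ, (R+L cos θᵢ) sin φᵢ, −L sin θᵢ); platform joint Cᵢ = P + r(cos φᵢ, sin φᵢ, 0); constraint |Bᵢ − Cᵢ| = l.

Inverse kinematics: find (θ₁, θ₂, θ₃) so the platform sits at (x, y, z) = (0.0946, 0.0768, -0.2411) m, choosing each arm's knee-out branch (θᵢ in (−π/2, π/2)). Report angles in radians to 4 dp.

θ₁ = -0.1748, θ₂ = 0.4363, θ₃ = 1.1343

φ1=0.0° → target in arm frame (0.0946, 0.0768)
  A cos θ + B sin θ = C:  0.1054·cos θ + -0.2411·sin θ = 0.1457
  √(A²+B²)=0.2631;  θ1 = -1.1587+0.9838 ≈ -0.1748
rotate P by −φ2: (0.0192, -0.1203, -0.2411)
  A cos θ + B sin θ = C:  0.1808·cos θ + -0.2411·sin θ = 0.0620
  √(A²+B²)=0.3014;  θ2 = -0.9274+1.3637 ≈ 0.4363
rotate P by −φ3: (-0.1138, 0.0435, -0.2411)
  A cos θ + B sin θ = C:  0.3138·cos θ + -0.2411·sin θ = -0.0858
  γ=atan2(-0.2411,0.3138)=-0.6551;  ψ=arccos(-0.2169)=1.7894;  θ3=γ+ψ≈1.1343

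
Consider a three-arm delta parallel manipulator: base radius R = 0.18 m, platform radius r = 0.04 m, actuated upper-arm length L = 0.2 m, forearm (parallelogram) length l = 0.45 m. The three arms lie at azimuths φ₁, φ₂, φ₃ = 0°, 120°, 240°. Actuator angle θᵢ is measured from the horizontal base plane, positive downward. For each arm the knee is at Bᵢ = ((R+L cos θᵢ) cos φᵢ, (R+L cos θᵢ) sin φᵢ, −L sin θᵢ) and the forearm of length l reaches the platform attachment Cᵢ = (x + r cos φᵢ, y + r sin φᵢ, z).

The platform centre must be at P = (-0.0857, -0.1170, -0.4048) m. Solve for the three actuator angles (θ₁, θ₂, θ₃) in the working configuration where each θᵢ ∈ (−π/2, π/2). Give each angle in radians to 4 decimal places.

φ1=0.0° → target in arm frame (-0.0857, -0.1170)
  A cos θ + B sin θ = C:  0.2257·cos θ + -0.4048·sin θ = -0.1650
  √(A²+B²)=0.4635;  θ1 = -1.0622+1.9347 ≈ 0.8726
arm 2 (φ=120.0°): x'=-0.0585, y'=0.1327
  A cos θ + B sin θ = C:  0.1985·cos θ + -0.4048·sin θ = -0.1459
  θ2 = atan2(B,A) + arccos(C/0.4508) = 0.7855
φ3=240.0° → target in arm frame (0.1442, -0.0157)
  e−x'=-0.0042;  (l²−L²−(e−x')²−y'²−z²)/2L = -0.0041
  γ=atan2(-0.4048,-0.0042)=-1.5811;  ψ=arccos(-0.0101)=1.5808;  θ3=γ+ψ≈-0.0003

θ₁ = 0.8726, θ₂ = 0.7855, θ₃ = -0.0003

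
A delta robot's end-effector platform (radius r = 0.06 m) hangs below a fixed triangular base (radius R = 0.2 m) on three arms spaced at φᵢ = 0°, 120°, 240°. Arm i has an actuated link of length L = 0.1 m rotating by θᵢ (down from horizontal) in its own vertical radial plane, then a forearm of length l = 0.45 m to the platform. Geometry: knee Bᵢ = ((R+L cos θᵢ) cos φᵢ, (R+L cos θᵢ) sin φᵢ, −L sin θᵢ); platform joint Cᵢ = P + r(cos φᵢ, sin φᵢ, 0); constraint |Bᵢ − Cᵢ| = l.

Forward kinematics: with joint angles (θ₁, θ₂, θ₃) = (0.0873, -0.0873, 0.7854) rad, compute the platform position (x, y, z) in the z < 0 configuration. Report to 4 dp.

φ1=0.0°: virtual centre (0.2396, 0.0000, -0.0087), radius l
arm 2 at φ=120.0°: (R−r)+L cos θ2 = 0.2396;  centre 2 = (-0.1198, 0.2075, 0.0087)
φ3=240.0°: virtual centre (-0.1054, -0.1825, -0.0707), radius l
subtract pairs → two planes through P
plane₁₂: -0.7189x+0.4150y+0.0349z = 0.0000
det = 0.5487;  x = 0.0061+-0.0706z,  y = 0.0106+-0.2063z
quadratic in z: (1.0475)z²+(0.0460)z+(-0.1478)=0, √Δ=0.7883 → z ∈ {-0.3982, 0.3543}; z = -0.3982 (taking z<0)
x = 0.0342, y = 0.0928

(0.0342, 0.0928, -0.3982)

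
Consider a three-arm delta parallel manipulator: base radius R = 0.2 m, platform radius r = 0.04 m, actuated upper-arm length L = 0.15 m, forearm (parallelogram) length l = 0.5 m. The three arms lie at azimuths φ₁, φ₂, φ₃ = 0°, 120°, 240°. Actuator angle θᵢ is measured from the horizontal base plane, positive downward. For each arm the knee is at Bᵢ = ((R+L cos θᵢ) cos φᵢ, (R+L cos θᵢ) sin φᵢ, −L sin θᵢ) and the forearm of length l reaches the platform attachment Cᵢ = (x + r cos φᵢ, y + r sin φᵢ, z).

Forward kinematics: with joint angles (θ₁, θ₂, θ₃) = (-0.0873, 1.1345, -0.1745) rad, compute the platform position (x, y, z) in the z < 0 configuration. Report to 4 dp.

(0.0922, -0.1788, -0.4003)

arm 1 at φ=0.0°: ρ1 = 0.3094;  S1 = (0.3094, 0.0000, 0.0131)
φ2=120.0°: virtual centre (-0.1117, 0.1935, -0.1359), radius l
S3 = (0.3077·cos240.0°, 0.3077·sin240.0°, 0.0260) = (-0.1539, -0.2665, 0.0260)
|S₂|²−|S₁|² = -0.0275;  |S₃|²−|S₁|² = -0.0005
[-0.8422 0.3869 -0.2981]·P = -0.0275;  [-0.9266 -0.5330 0.0259]·P = -0.0005
det = 0.8074;  x = 0.0184+-0.1843z,  y = -0.0310+0.3691z
quadratic in z: (1.1702)z²+(0.0582)z+(-0.1642)=0, √Δ=0.8786 → z ∈ {-0.4003, 0.3505}; z = -0.4003 (taking z<0)
x = 0.0922, y = -0.1788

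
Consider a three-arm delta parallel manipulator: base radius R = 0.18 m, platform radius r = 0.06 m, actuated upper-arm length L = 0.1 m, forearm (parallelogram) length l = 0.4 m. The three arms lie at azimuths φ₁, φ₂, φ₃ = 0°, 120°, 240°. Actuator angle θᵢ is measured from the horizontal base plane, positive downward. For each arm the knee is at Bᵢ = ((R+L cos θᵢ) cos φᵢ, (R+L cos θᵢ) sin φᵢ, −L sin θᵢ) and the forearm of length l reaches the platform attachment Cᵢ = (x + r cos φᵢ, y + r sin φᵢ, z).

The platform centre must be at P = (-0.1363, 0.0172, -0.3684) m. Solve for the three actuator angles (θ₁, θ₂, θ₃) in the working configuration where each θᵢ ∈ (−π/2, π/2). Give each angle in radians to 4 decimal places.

rotate P by −φ1: (-0.1363, 0.0172, -0.3684)
  e−x'=0.2563;  (l²−L²−(e−x')²−y'²−z²)/2L = -0.2585
  √(A²+B²)=0.4488;  θ1 = -0.9630+2.1847 ≈ 1.2217
rotate P by −φ2: (0.0830, 0.1094, -0.3684)
  e−x'=0.0370;  (l²−L²−(e−x')²−y'²−z²)/2L = 0.0047
  θ2 = atan2(B,A) + arccos(C/0.3702) = 0.0873
arm 3 (φ=240.0°): x'=0.0533, y'=-0.1266
  e−x'=0.0667;  (l²−L²−(e−x')²−y'²−z²)/2L = -0.0311
  γ=atan2(-0.3684,0.0667)=-1.3916;  ψ=arccos(-0.0829)=1.6538;  θ3=γ+ψ≈0.2623

θ₁ = 1.2217, θ₂ = 0.0873, θ₃ = 0.2623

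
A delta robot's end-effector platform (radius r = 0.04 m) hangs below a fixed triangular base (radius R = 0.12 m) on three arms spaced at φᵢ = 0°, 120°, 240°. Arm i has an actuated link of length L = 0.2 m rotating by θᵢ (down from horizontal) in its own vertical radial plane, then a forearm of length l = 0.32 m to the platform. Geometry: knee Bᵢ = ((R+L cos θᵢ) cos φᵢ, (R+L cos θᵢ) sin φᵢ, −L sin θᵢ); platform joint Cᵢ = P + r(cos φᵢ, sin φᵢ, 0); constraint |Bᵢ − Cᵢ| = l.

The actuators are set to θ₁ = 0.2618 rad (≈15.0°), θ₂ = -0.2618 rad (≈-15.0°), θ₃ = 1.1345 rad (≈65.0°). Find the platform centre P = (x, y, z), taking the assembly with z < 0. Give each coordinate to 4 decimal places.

(0.0372, 0.1535, -0.2038)

arm 1 at φ=0.0°: (R−r)+L cos θ1 = 0.2732;  O1 = (0.2732, 0.0000, -0.0518)
φ2=120.0°: virtual centre (-0.1366, 0.2366, 0.0518), radius l
φ3=240.0°: virtual centre (-0.0823, -0.1425, -0.1813), radius l
subtract pairs → two planes through P
[-0.8196 0.4732 0.2071]·P = 0.0000;  [-0.7109 -0.2850 -0.2590]·P = -0.0174
det = 0.5699;  x = 0.0144+-0.1115z,  y = 0.0250+-0.6307z
into |P−O₁|² = l²: 1.4103z² + 0.1297z + -0.0321 = 0;  Δ = 0.1981;  z = -0.2038 or 0.1118 → z<0 root = -0.2038
x = 0.0372, y = 0.1535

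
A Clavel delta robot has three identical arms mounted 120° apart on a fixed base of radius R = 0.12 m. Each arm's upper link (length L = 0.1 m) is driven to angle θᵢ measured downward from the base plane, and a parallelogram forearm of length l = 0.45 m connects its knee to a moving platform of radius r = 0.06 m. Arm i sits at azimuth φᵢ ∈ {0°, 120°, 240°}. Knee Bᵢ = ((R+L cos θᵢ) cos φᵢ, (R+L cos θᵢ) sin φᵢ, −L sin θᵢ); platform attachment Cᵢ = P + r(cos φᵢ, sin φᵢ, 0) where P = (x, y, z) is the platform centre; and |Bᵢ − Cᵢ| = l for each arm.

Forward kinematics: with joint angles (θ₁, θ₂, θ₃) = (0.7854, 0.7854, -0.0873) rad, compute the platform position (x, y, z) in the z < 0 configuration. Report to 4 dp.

φ1=0.0°: virtual centre (0.1307, 0.0000, -0.0707), radius l
φ2=120.0°: virtual centre (-0.0654, 0.1132, -0.0707), radius l
arm 3 at φ=240.0°: ρ3 = 0.1596;  centre 3 = (-0.0798, -0.1382, 0.0087)
|centre ₂|²−|centre ₁|² = 0.0000;  |centre ₃|²−|centre ₁|² = 0.0035
linear system: -0.3921x+0.2264y = 0.0000−0.0000z; -0.4210x+-0.2765y = 0.0035−0.1589z
det = 0.2037;  x = -0.0039+0.1765z,  y = -0.0067+0.3058z
into |P−centre ₁|² = l²: 1.1247z² + 0.0898z + -0.1793 = 0;  Δ = 0.8149;  z = -0.4413 or 0.3614 → z<0 root = -0.4413
x = -0.0818, y = -0.1416

(-0.0818, -0.1416, -0.4413)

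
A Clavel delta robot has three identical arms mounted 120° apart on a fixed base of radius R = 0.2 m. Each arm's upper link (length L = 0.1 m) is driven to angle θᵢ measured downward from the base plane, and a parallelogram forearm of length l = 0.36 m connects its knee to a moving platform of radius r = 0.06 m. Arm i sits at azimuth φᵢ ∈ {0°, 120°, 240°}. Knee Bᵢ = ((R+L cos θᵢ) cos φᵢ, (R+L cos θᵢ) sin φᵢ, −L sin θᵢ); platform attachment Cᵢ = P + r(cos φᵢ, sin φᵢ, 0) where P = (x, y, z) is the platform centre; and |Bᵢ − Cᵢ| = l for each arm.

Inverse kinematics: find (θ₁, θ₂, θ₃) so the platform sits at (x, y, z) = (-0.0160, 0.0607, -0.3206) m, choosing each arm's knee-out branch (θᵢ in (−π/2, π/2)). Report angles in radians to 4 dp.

θ₁ = 0.6106, θ₂ = 0.0873, θ₃ = 0.7849

arm 1 (φ=0.0°): x'=-0.0160, y'=0.0607
  A=0.1560, B=-0.3206, C=(l²−L²−A²−y'²−z²)/(2L)=-0.0560
  √(A²+B²)=0.3565;  θ1 = -1.1179+1.7286 ≈ 0.6106
φ2=120.0° → target in arm frame (0.0606, -0.0165)
  e−x'=0.0794;  (l²−L²−(e−x')²−y'²−z²)/2L = 0.0512
  √(A²+B²)=0.3303;  θ2 = -1.3279+1.4152 ≈ 0.0873
φ3=240.0° → target in arm frame (-0.0446, -0.0442)
  A=0.1846, B=-0.3206, C=(l²−L²−A²−y'²−z²)/(2L)=-0.0960
  θ3 = atan2(B,A) + arccos(C/0.3699) = 0.7849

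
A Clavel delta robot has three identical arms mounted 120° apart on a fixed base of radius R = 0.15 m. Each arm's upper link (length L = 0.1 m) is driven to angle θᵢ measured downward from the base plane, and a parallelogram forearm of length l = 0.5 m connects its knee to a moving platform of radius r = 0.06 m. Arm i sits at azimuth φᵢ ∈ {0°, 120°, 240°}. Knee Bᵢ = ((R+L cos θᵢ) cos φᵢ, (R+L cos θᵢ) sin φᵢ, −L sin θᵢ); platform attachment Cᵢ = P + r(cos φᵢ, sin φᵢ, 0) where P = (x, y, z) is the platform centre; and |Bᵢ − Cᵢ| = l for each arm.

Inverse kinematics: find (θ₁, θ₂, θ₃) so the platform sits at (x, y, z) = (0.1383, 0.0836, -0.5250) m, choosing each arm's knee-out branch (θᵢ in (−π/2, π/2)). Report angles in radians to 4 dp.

φ1=0.0° → target in arm frame (0.1383, 0.0836)
  e−x'=-0.0483;  (l²−L²−(e−x')²−y'²−z²)/2L = -0.2247
  √(A²+B²)=0.5272;  θ1 = -1.6625+2.0112 ≈ 0.3486
rotate P by −φ2: (0.0032, -0.1616, -0.5250)
  A cos θ + B sin θ = C:  0.0868·cos θ + -0.5250·sin θ = -0.3463
  √(A²+B²)=0.5321;  θ2 = -1.4070+2.2794 ≈ 0.8723
rotate P by −φ3: (-0.1415, 0.0780, -0.5250)
  A=0.2315, B=-0.5250, C=(l²−L²−A²−y'²−z²)/(2L)=-0.4766
  √(A²+B²)=0.5738;  θ3 = -1.1554+2.5510 ≈ 1.3956

θ₁ = 0.3486, θ₂ = 0.8723, θ₃ = 1.3956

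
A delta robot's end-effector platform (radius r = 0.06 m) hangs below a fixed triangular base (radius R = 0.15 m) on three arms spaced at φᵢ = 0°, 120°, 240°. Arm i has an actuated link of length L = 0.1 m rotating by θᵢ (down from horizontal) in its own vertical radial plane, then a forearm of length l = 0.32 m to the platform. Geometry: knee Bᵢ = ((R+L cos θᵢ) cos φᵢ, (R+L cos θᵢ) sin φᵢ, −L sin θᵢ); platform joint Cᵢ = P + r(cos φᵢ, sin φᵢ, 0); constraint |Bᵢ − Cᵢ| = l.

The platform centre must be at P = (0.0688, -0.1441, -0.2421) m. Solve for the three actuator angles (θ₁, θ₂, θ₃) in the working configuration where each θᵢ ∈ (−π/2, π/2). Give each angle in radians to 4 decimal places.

rotate P by −φ1: (0.0688, -0.1441, -0.2421)
  e−x'=0.0212;  (l²−L²−(e−x')²−y'²−z²)/2L = 0.0629
  γ=atan2(-0.2421,0.0212)=-1.4835;  ψ=arccos(0.2587)=1.3091;  θ1=γ+ψ≈-0.1743
rotate P by −φ2: (-0.1592, 0.0125, -0.2421)
  e−x'=0.2492;  (l²−L²−(e−x')²−y'²−z²)/2L = -0.1423
  θ2 = atan2(B,A) + arccos(C/0.3474) = 1.2219
φ3=240.0° → target in arm frame (0.0904, 0.1316)
  A=-0.0004, B=-0.2421, C=(l²−L²−A²−y'²−z²)/(2L)=0.0823
  √(A²+B²)=0.2421;  θ3 = -1.5724+1.2239 ≈ -0.3485

θ₁ = -0.1743, θ₂ = 1.2219, θ₃ = -0.3485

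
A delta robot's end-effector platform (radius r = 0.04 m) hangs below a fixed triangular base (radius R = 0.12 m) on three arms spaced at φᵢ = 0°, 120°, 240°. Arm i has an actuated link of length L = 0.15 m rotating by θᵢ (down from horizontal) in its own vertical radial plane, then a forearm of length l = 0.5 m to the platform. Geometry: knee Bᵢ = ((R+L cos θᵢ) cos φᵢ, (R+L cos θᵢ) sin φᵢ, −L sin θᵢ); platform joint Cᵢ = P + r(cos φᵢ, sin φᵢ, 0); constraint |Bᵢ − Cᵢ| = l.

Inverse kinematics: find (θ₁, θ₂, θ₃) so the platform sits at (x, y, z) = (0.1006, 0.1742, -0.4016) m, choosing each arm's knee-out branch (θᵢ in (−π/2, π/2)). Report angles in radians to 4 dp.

rotate P by −φ1: (0.1006, 0.1742, -0.4016)
  A cos θ + B sin θ = C:  -0.0206·cos θ + -0.4016·sin θ = 0.1182
  √(A²+B²)=0.4021;  θ1 = -1.6220+1.2726 ≈ -0.3495
φ2=120.0° → target in arm frame (0.1006, -0.1742)
  e−x'=-0.0206;  (l²−L²−(e−x')²−y'²−z²)/2L = 0.1181
  θ2 = atan2(B,A) + arccos(C/0.4021) = -0.3493
φ3=240.0° → target in arm frame (-0.2012, 0.0000)
  A=0.2812, B=-0.4016, C=(l²−L²−A²−y'²−z²)/(2L)=-0.0428
  θ3 = atan2(B,A) + arccos(C/0.4902) = 0.6982

θ₁ = -0.3495, θ₂ = -0.3493, θ₃ = 0.6982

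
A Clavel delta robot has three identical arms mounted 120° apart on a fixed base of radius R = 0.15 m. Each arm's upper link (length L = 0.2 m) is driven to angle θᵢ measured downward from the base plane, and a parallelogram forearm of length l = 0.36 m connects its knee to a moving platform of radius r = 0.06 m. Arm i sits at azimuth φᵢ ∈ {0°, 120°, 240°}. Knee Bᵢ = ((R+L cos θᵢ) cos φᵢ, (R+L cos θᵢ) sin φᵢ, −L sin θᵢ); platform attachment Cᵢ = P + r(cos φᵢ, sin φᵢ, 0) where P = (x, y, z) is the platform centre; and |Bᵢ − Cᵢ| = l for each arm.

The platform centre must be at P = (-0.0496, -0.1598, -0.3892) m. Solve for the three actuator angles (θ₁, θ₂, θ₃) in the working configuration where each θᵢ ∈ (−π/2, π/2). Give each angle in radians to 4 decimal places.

rotate P by −φ1: (-0.0496, -0.1598, -0.3892)
  e−x'=0.1396;  (l²−L²−(e−x')²−y'²−z²)/2L = -0.2673
  √(A²+B²)=0.4135;  θ1 = -1.2264+2.2736 ≈ 1.0472
rotate P by −φ2: (-0.1136, 0.1229, -0.3892)
  A=0.2036, B=-0.3892, C=(l²−L²−A²−y'²−z²)/(2L)=-0.2960
  √(A²+B²)=0.4392;  θ2 = -1.0888+2.3104 ≈ 1.2216
arm 3 (φ=240.0°): x'=0.1632, y'=0.0369
  A=-0.0732, B=-0.3892, C=(l²−L²−A²−y'²−z²)/(2L)=-0.1715
  √(A²+B²)=0.3960;  θ3 = -1.7567+2.0187 ≈ 0.2620

θ₁ = 1.0472, θ₂ = 1.2216, θ₃ = 0.2620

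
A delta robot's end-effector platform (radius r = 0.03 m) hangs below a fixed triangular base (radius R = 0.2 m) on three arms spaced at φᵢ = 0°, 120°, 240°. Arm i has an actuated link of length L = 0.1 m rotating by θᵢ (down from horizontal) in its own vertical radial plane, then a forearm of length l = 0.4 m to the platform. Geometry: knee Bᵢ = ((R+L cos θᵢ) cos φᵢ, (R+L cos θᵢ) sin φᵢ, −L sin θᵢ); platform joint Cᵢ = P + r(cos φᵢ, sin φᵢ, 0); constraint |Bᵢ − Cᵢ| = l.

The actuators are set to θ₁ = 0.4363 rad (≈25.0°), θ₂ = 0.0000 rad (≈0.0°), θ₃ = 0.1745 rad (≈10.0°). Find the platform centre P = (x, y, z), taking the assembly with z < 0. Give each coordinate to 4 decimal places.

(-0.0305, 0.0123, -0.3162)

centre 1 = (0.2606·cos0.0°, 0.2606·sin0.0°, -0.0423) = (0.2606, 0.0000, -0.0423)
arm 2 at φ=120.0°: ρ2 = 0.2700;  centre 2 = (-0.1350, 0.2338, 0.0000)
arm 3 at φ=240.0°: ρ3 = 0.2685;  centre 3 = (-0.1342, -0.2325, -0.0174)
eliminate P² terms by subtracting sphere 1 from 2 and 3
[-0.7913 0.4677 0.0845]·P = 0.0032;  [-0.7897 -0.4650 0.0498]·P = 0.0027
det = 0.7373;  x = -0.0037+0.0849z,  y = 0.0005+-0.0371z
into |P−centre ₁|² = l²: 1.0086z² + 0.0396z + -0.0883 = 0;  Δ = 0.3580;  z = -0.3162 or 0.2770 → z<0 root = -0.3162
x = -0.0305, y = 0.0123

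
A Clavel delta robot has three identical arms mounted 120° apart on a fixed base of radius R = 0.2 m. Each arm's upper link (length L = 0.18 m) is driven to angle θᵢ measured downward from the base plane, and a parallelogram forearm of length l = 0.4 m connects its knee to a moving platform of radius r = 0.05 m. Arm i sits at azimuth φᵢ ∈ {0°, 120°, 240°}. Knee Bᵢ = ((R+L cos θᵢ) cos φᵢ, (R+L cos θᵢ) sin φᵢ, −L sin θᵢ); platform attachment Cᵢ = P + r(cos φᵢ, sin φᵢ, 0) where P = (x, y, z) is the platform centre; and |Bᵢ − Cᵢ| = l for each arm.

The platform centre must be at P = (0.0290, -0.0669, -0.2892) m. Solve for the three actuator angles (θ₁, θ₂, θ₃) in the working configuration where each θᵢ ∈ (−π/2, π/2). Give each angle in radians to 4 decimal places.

θ₁ = 0.1743, θ₂ = 0.6982, θ₃ = 0.0869

φ1=0.0° → target in arm frame (0.0290, -0.0669)
  A=0.1210, B=-0.2892, C=(l²−L²−A²−y'²−z²)/(2L)=0.0690
  γ=atan2(-0.2892,0.1210)=-1.1745;  ψ=arccos(0.2202)=1.3488;  θ1=γ+ψ≈0.1743
arm 2 (φ=120.0°): x'=-0.0724, y'=0.0083
  A=0.2224, B=-0.2892, C=(l²−L²−A²−y'²−z²)/(2L)=-0.0155
  θ2 = atan2(B,A) + arccos(C/0.3648) = 0.6982
arm 3 (φ=240.0°): x'=0.0434, y'=0.0586
  A=0.1066, B=-0.2892, C=(l²−L²−A²−y'²−z²)/(2L)=0.0810
  θ3 = atan2(B,A) + arccos(C/0.3082) = 0.0869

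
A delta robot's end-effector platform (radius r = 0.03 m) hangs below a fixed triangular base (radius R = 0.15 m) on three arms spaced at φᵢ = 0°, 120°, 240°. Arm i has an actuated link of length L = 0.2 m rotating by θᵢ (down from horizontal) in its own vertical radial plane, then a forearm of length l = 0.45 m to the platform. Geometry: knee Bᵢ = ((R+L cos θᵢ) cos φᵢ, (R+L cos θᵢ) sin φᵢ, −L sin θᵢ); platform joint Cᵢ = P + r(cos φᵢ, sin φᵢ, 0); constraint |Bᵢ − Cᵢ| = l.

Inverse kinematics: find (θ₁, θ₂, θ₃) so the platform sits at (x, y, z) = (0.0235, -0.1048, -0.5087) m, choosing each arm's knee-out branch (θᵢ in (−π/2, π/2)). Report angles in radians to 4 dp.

θ₁ = 0.7853, θ₂ = 1.1345, θ₃ = 0.6107

arm 1 (φ=0.0°): x'=0.0235, y'=-0.1048
  e−x'=0.0965;  (l²−L²−(e−x')²−y'²−z²)/2L = -0.2914
  γ=atan2(-0.5087,0.0965)=-1.3833;  ψ=arccos(-0.5628)=2.1686;  θ1=γ+ψ≈0.7853
rotate P by −φ2: (-0.1025, 0.0320, -0.5087)
  e−x'=0.2225;  (l²−L²−(e−x')²−y'²−z²)/2L = -0.3670
  θ2 = atan2(B,A) + arccos(C/0.5552) = 1.1345
rotate P by −φ3: (0.0790, 0.0728, -0.5087)
  A cos θ + B sin θ = C:  0.0410·cos θ + -0.5087·sin θ = -0.2581
  √(A²+B²)=0.5103;  θ3 = -1.4904+2.1011 ≈ 0.6107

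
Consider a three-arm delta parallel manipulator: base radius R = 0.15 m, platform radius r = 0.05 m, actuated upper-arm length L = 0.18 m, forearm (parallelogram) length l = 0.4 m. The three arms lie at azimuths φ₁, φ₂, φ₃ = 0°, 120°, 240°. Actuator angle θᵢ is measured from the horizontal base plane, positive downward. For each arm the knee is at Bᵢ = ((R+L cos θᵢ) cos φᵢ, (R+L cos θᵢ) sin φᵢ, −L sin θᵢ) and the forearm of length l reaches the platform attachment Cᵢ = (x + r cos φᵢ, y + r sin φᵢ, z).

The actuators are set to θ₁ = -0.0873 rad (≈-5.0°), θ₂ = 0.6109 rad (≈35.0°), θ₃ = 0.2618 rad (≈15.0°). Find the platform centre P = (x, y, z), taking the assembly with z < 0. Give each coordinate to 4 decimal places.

φ1=0.0°: virtual centre (0.2793, 0.0000, 0.0157), radius l
arm 2 at φ=120.0°: ρ2 = 0.2474;  O2 = (-0.1237, 0.2143, -0.1032)
φ3=240.0°: virtual centre (-0.1369, -0.2372, -0.0466), radius l
eliminate P² terms by subtracting sphere 1 from 2 and 3
linear system: -0.8061x+0.4286y = -0.0064−-0.2379z; -0.8325x+-0.4744y = -0.0011−-0.1246z
det = 0.7392;  x = 0.0047+-0.2249z,  y = -0.0060+0.1321z
sphere 1 gives Az²+Bz+C=0 with A=1.0680, B=0.0905, C=-0.0843;  B²−4AC=0.3684;  roots -0.3265, 0.2418;  negative root z = -0.3265
x = 0.0782, y = -0.0491

(0.0782, -0.0491, -0.3265)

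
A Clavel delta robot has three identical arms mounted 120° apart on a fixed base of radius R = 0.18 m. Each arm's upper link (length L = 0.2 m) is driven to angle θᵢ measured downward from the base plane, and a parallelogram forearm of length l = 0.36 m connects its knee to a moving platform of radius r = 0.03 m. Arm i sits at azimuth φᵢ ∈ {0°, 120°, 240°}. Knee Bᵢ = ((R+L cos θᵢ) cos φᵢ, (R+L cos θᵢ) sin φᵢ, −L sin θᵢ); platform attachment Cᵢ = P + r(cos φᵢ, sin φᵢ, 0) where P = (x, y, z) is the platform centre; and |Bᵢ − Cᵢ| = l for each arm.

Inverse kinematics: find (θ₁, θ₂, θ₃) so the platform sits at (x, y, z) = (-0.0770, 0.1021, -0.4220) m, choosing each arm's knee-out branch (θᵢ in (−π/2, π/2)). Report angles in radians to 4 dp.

rotate P by −φ1: (-0.0770, 0.1021, -0.4220)
  A cos θ + B sin θ = C:  0.2270·cos θ + -0.4220·sin θ = -0.3761
  γ=atan2(-0.4220,0.2270)=-1.0773;  ψ=arccos(-0.7849)=2.4733;  θ1=γ+ψ≈1.3960
rotate P by −φ2: (0.1269, 0.0156, -0.4220)
  A=0.0231, B=-0.4220, C=(l²−L²−A²−y'²−z²)/(2L)=-0.2232
  γ=atan2(-0.4220,0.0231)=-1.5162;  ψ=arccos(-0.5280)=2.1271;  θ2=γ+ψ≈0.6109
arm 3 (φ=240.0°): x'=-0.0499, y'=-0.1177
  A=0.1999, B=-0.4220, C=(l²−L²−A²−y'²−z²)/(2L)=-0.3558
  γ=atan2(-0.4220,0.1999)=-1.1284;  ψ=arccos(-0.7619)=2.4371;  θ3=γ+ψ≈1.3087

θ₁ = 1.3960, θ₂ = 0.6109, θ₃ = 1.3087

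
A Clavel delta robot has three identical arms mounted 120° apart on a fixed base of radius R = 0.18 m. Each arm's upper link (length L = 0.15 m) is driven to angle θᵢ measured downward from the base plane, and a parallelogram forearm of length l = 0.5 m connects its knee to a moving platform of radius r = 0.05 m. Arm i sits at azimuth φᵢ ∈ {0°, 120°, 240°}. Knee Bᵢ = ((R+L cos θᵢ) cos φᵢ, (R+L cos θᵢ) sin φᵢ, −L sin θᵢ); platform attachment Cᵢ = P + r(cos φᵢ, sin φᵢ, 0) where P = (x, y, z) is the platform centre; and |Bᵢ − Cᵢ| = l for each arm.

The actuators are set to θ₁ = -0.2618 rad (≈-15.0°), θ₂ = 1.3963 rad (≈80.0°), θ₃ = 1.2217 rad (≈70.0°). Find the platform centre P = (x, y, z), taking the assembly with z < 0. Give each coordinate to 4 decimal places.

O1 = (0.2749·cos0.0°, 0.2749·sin0.0°, 0.0388) = (0.2749, 0.0000, 0.0388)
arm 2 at φ=120.0°: ρ2 = 0.1560;  O2 = (-0.0780, 0.1351, -0.1477)
O3 = (0.1813·cos240.0°, 0.1813·sin240.0°, -0.1410) = (-0.0907, -0.1570, -0.1410)
subtract pairs → two planes through P
linear system: -0.7058x+0.2703y = -0.0309−-0.3731z; -0.7311x+-0.3140y = -0.0243−-0.3596z
det = 0.4192;  x = 0.0388+-0.5113z,  y = -0.0129+0.0453z
quadratic in z: (1.2634)z²+(0.1626)z+(-0.1926)=0, √Δ=0.9999 → z ∈ {-0.4600, 0.3314}; z = -0.4600 (taking z<0)
x = 0.2740, y = -0.0338

(0.2740, -0.0338, -0.4600)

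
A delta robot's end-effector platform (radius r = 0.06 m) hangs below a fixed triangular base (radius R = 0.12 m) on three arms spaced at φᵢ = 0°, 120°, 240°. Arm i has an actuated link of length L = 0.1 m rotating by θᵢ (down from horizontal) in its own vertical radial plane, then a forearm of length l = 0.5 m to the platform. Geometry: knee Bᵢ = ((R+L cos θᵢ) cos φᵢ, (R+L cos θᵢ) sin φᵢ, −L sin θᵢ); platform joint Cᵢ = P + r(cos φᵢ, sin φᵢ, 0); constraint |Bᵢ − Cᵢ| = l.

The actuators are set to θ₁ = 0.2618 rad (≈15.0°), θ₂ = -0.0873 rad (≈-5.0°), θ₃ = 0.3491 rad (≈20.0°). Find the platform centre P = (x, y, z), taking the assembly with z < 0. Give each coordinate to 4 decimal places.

(-0.0263, 0.0776, -0.4847)

O1 = (0.1566·cos0.0°, 0.1566·sin0.0°, -0.0259) = (0.1566, 0.0000, -0.0259)
arm 2 at φ=120.0°: ρ2 = 0.1596;  O2 = (-0.0798, 0.1382, 0.0087)
O3 = (0.1540·cos240.0°, 0.1540·sin240.0°, -0.0342) = (-0.0770, -0.1333, -0.0342)
eliminate P² terms by subtracting sphere 1 from 2 and 3
[-0.4728 0.2765 0.0692]·P = 0.0004;  [-0.4672 -0.2667 -0.0166]·P = -0.0003
Cramer: x(z) = 0.0000+0.0543z;  y(z) = 0.0012-0.1575z
sphere 1 gives Az²+Bz+C=0 with A=1.0277, B=0.0344, C=-0.2248;  B²−4AC=0.9253;  roots -0.4847, 0.4513;  negative root z = -0.4847
x = -0.0263, y = 0.0776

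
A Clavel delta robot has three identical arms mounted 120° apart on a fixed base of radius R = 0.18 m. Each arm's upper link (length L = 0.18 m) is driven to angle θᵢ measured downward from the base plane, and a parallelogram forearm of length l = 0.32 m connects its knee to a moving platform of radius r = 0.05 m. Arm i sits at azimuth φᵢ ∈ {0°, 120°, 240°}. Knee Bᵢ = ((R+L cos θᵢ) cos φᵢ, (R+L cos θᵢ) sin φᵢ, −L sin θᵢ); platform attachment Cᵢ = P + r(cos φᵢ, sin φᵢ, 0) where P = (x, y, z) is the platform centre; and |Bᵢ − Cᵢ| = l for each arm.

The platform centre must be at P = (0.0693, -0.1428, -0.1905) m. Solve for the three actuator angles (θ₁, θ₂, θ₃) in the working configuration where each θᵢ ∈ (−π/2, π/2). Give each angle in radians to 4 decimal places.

rotate P by −φ1: (0.0693, -0.1428, -0.1905)
  A=0.0607, B=-0.1905, C=(l²−L²−A²−y'²−z²)/(2L)=0.0268
  γ=atan2(-0.1905,0.0607)=-1.2623;  ψ=arccos(0.1338)=1.4366;  θ1=γ+ψ≈0.1742
arm 2 (φ=120.0°): x'=-0.1583, y'=0.0114
  A cos θ + B sin θ = C:  0.2883·cos θ + -0.1905·sin θ = -0.1376
  θ2 = atan2(B,A) + arccos(C/0.3456) = 1.3966
φ3=240.0° → target in arm frame (0.0890, 0.1314)
  A cos θ + B sin θ = C:  0.0410·cos θ + -0.1905·sin θ = 0.0410
  θ3 = atan2(B,A) + arccos(C/0.1949) = -0.0001

θ₁ = 0.1742, θ₂ = 1.3966, θ₃ = -0.0001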